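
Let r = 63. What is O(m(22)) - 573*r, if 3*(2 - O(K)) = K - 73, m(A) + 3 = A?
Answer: -36079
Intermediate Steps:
m(A) = -3 + A
O(K) = 79/3 - K/3 (O(K) = 2 - (K - 73)/3 = 2 - (-73 + K)/3 = 2 + (73/3 - K/3) = 79/3 - K/3)
O(m(22)) - 573*r = (79/3 - (-3 + 22)/3) - 573*63 = (79/3 - ⅓*19) - 1*36099 = (79/3 - 19/3) - 36099 = 20 - 36099 = -36079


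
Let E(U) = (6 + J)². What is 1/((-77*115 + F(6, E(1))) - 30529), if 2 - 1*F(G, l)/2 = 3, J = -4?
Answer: -1/39386 ≈ -2.5390e-5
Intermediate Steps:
E(U) = 4 (E(U) = (6 - 4)² = 2² = 4)
F(G, l) = -2 (F(G, l) = 4 - 2*3 = 4 - 6 = -2)
1/((-77*115 + F(6, E(1))) - 30529) = 1/((-77*115 - 2) - 30529) = 1/((-8855 - 2) - 30529) = 1/(-8857 - 30529) = 1/(-39386) = -1/39386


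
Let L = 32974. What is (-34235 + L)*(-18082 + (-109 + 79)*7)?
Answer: 23066212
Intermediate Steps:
(-34235 + L)*(-18082 + (-109 + 79)*7) = (-34235 + 32974)*(-18082 + (-109 + 79)*7) = -1261*(-18082 - 30*7) = -1261*(-18082 - 210) = -1261*(-18292) = 23066212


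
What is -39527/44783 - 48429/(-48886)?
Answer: 236478985/2189261738 ≈ 0.10802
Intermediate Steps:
-39527/44783 - 48429/(-48886) = -39527*1/44783 - 48429*(-1/48886) = -39527/44783 + 48429/48886 = 236478985/2189261738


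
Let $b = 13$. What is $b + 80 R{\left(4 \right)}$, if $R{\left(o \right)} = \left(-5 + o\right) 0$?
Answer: $13$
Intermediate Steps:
$R{\left(o \right)} = 0$
$b + 80 R{\left(4 \right)} = 13 + 80 \cdot 0 = 13 + 0 = 13$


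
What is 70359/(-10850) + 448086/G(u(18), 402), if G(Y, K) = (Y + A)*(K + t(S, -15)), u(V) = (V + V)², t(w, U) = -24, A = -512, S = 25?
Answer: -190348777/38278800 ≈ -4.9727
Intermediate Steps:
u(V) = 4*V² (u(V) = (2*V)² = 4*V²)
G(Y, K) = (-512 + Y)*(-24 + K) (G(Y, K) = (Y - 512)*(K - 24) = (-512 + Y)*(-24 + K))
70359/(-10850) + 448086/G(u(18), 402) = 70359/(-10850) + 448086/(12288 - 512*402 - 96*18² + 402*(4*18²)) = 70359*(-1/10850) + 448086/(12288 - 205824 - 96*324 + 402*(4*324)) = -70359/10850 + 448086/(12288 - 205824 - 24*1296 + 402*1296) = -70359/10850 + 448086/(12288 - 205824 - 31104 + 520992) = -70359/10850 + 448086/296352 = -70359/10850 + 448086*(1/296352) = -70359/10850 + 74681/49392 = -190348777/38278800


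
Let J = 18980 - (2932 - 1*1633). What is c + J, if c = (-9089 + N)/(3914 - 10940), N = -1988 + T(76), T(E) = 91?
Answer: 20706282/1171 ≈ 17683.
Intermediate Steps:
N = -1897 (N = -1988 + 91 = -1897)
J = 17681 (J = 18980 - (2932 - 1633) = 18980 - 1*1299 = 18980 - 1299 = 17681)
c = 1831/1171 (c = (-9089 - 1897)/(3914 - 10940) = -10986/(-7026) = -10986*(-1/7026) = 1831/1171 ≈ 1.5636)
c + J = 1831/1171 + 17681 = 20706282/1171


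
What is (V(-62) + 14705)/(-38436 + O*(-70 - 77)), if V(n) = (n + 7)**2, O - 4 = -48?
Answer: -985/1776 ≈ -0.55462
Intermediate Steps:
O = -44 (O = 4 - 48 = -44)
V(n) = (7 + n)**2
(V(-62) + 14705)/(-38436 + O*(-70 - 77)) = ((7 - 62)**2 + 14705)/(-38436 - 44*(-70 - 77)) = ((-55)**2 + 14705)/(-38436 - 44*(-147)) = (3025 + 14705)/(-38436 + 6468) = 17730/(-31968) = 17730*(-1/31968) = -985/1776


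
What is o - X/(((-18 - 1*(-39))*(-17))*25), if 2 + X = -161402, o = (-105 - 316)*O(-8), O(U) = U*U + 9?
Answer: -274453429/8925 ≈ -30751.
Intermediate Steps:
O(U) = 9 + U**2 (O(U) = U**2 + 9 = 9 + U**2)
o = -30733 (o = (-105 - 316)*(9 + (-8)**2) = -421*(9 + 64) = -421*73 = -30733)
X = -161404 (X = -2 - 161402 = -161404)
o - X/(((-18 - 1*(-39))*(-17))*25) = -30733 - (-161404)/(((-18 - 1*(-39))*(-17))*25) = -30733 - (-161404)/(((-18 + 39)*(-17))*25) = -30733 - (-161404)/((21*(-17))*25) = -30733 - (-161404)/((-357*25)) = -30733 - (-161404)/(-8925) = -30733 - (-161404)*(-1)/8925 = -30733 - 1*161404/8925 = -30733 - 161404/8925 = -274453429/8925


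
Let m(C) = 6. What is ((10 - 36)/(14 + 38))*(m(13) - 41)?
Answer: 35/2 ≈ 17.500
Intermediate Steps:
((10 - 36)/(14 + 38))*(m(13) - 41) = ((10 - 36)/(14 + 38))*(6 - 41) = -26/52*(-35) = -26*1/52*(-35) = -½*(-35) = 35/2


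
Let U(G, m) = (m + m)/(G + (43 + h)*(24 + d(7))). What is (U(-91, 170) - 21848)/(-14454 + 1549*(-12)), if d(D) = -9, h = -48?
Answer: 302259/457081 ≈ 0.66128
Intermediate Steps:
U(G, m) = 2*m/(-75 + G) (U(G, m) = (m + m)/(G + (43 - 48)*(24 - 9)) = (2*m)/(G - 5*15) = (2*m)/(G - 75) = (2*m)/(-75 + G) = 2*m/(-75 + G))
(U(-91, 170) - 21848)/(-14454 + 1549*(-12)) = (2*170/(-75 - 91) - 21848)/(-14454 + 1549*(-12)) = (2*170/(-166) - 21848)/(-14454 - 18588) = (2*170*(-1/166) - 21848)/(-33042) = (-170/83 - 21848)*(-1/33042) = -1813554/83*(-1/33042) = 302259/457081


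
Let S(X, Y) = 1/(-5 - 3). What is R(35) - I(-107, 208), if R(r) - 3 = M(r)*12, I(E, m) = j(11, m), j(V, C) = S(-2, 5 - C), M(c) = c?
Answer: 3385/8 ≈ 423.13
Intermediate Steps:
S(X, Y) = -⅛ (S(X, Y) = 1/(-8) = -⅛)
j(V, C) = -⅛
I(E, m) = -⅛
R(r) = 3 + 12*r (R(r) = 3 + r*12 = 3 + 12*r)
R(35) - I(-107, 208) = (3 + 12*35) - 1*(-⅛) = (3 + 420) + ⅛ = 423 + ⅛ = 3385/8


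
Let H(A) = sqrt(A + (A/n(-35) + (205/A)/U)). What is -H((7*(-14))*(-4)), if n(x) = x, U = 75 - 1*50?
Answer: -sqrt(7464090)/140 ≈ -19.515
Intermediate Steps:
U = 25 (U = 75 - 50 = 25)
H(A) = sqrt(34*A/35 + 41/(5*A)) (H(A) = sqrt(A + (A/(-35) + (205/A)/25)) = sqrt(A + (A*(-1/35) + (205/A)*(1/25))) = sqrt(A + (-A/35 + 41/(5*A))) = sqrt(34*A/35 + 41/(5*A)))
-H((7*(-14))*(-4)) = -sqrt(1190*((7*(-14))*(-4)) + 10045/(((7*(-14))*(-4))))/35 = -sqrt(1190*(-98*(-4)) + 10045/((-98*(-4))))/35 = -sqrt(1190*392 + 10045/392)/35 = -sqrt(466480 + 10045*(1/392))/35 = -sqrt(466480 + 205/8)/35 = -sqrt(3732045/8)/35 = -sqrt(7464090)/4/35 = -sqrt(7464090)/140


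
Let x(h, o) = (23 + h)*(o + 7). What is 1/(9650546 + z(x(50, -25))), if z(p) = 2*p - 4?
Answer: 1/9647914 ≈ 1.0365e-7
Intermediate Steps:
x(h, o) = (7 + o)*(23 + h) (x(h, o) = (23 + h)*(7 + o) = (7 + o)*(23 + h))
z(p) = -4 + 2*p
1/(9650546 + z(x(50, -25))) = 1/(9650546 + (-4 + 2*(161 + 7*50 + 23*(-25) + 50*(-25)))) = 1/(9650546 + (-4 + 2*(161 + 350 - 575 - 1250))) = 1/(9650546 + (-4 + 2*(-1314))) = 1/(9650546 + (-4 - 2628)) = 1/(9650546 - 2632) = 1/9647914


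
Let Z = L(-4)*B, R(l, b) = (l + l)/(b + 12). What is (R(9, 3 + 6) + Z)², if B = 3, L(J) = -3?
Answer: 3249/49 ≈ 66.306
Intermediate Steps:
R(l, b) = 2*l/(12 + b) (R(l, b) = (2*l)/(12 + b) = 2*l/(12 + b))
Z = -9 (Z = -3*3 = -9)
(R(9, 3 + 6) + Z)² = (2*9/(12 + (3 + 6)) - 9)² = (2*9/(12 + 9) - 9)² = (2*9/21 - 9)² = (2*9*(1/21) - 9)² = (6/7 - 9)² = (-57/7)² = 3249/49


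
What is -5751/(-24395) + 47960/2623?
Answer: 1185069073/63988085 ≈ 18.520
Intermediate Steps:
-5751/(-24395) + 47960/2623 = -5751*(-1/24395) + 47960*(1/2623) = 5751/24395 + 47960/2623 = 1185069073/63988085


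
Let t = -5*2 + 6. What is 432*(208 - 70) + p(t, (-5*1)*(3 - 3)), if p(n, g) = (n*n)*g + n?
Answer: 59612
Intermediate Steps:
t = -4 (t = -10 + 6 = -4)
p(n, g) = n + g*n² (p(n, g) = n²*g + n = g*n² + n = n + g*n²)
432*(208 - 70) + p(t, (-5*1)*(3 - 3)) = 432*(208 - 70) - 4*(1 + ((-5*1)*(3 - 3))*(-4)) = 432*138 - 4*(1 - 5*0*(-4)) = 59616 - 4*(1 + 0*(-4)) = 59616 - 4*(1 + 0) = 59616 - 4*1 = 59616 - 4 = 59612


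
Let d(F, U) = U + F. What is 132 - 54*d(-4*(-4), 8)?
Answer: -1164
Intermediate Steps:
d(F, U) = F + U
132 - 54*d(-4*(-4), 8) = 132 - 54*(-4*(-4) + 8) = 132 - 54*(16 + 8) = 132 - 54*24 = 132 - 1296 = -1164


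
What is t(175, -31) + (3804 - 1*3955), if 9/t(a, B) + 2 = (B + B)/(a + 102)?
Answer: -95509/616 ≈ -155.05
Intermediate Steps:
t(a, B) = 9/(-2 + 2*B/(102 + a)) (t(a, B) = 9/(-2 + (B + B)/(a + 102)) = 9/(-2 + (2*B)/(102 + a)) = 9/(-2 + 2*B/(102 + a)))
t(175, -31) + (3804 - 1*3955) = (-459 - 9/2*175)/(102 + 175 - 1*(-31)) + (3804 - 1*3955) = (-459 - 1575/2)/(102 + 175 + 31) + (3804 - 3955) = -2493/2/308 - 151 = (1/308)*(-2493/2) - 151 = -2493/616 - 151 = -95509/616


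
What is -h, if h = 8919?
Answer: -8919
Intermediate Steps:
-h = -1*8919 = -8919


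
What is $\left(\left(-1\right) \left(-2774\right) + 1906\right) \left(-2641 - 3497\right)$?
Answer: $-28725840$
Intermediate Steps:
$\left(\left(-1\right) \left(-2774\right) + 1906\right) \left(-2641 - 3497\right) = \left(2774 + 1906\right) \left(-6138\right) = 4680 \left(-6138\right) = -28725840$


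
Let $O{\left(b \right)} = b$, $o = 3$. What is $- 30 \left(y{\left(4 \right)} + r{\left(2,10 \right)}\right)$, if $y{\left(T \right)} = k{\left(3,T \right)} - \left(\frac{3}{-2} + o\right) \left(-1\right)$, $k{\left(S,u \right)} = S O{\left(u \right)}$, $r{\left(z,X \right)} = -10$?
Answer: $-105$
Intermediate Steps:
$k{\left(S,u \right)} = S u$
$y{\left(T \right)} = \frac{3}{2} + 3 T$ ($y{\left(T \right)} = 3 T - \left(\frac{3}{-2} + 3\right) \left(-1\right) = 3 T - \left(3 \left(- \frac{1}{2}\right) + 3\right) \left(-1\right) = 3 T - \left(- \frac{3}{2} + 3\right) \left(-1\right) = 3 T - \frac{3}{2} \left(-1\right) = 3 T - - \frac{3}{2} = 3 T + \frac{3}{2} = \frac{3}{2} + 3 T$)
$- 30 \left(y{\left(4 \right)} + r{\left(2,10 \right)}\right) = - 30 \left(\left(\frac{3}{2} + 3 \cdot 4\right) - 10\right) = - 30 \left(\left(\frac{3}{2} + 12\right) - 10\right) = - 30 \left(\frac{27}{2} - 10\right) = \left(-30\right) \frac{7}{2} = -105$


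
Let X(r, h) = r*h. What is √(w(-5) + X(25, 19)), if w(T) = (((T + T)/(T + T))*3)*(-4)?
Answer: √463 ≈ 21.517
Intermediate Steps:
X(r, h) = h*r
w(T) = -12 (w(T) = (((2*T)/((2*T)))*3)*(-4) = (((2*T)*(1/(2*T)))*3)*(-4) = (1*3)*(-4) = 3*(-4) = -12)
√(w(-5) + X(25, 19)) = √(-12 + 19*25) = √(-12 + 475) = √463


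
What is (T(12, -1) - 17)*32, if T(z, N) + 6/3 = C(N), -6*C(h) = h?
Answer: -1808/3 ≈ -602.67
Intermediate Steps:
C(h) = -h/6
T(z, N) = -2 - N/6
(T(12, -1) - 17)*32 = ((-2 - ⅙*(-1)) - 17)*32 = ((-2 + ⅙) - 17)*32 = (-11/6 - 17)*32 = -113/6*32 = -1808/3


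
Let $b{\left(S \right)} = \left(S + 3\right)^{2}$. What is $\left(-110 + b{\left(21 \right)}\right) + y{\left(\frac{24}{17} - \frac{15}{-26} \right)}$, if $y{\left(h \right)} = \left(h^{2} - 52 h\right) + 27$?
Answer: $\frac{76884157}{195364} \approx 393.54$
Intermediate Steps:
$b{\left(S \right)} = \left(3 + S\right)^{2}$
$y{\left(h \right)} = 27 + h^{2} - 52 h$
$\left(-110 + b{\left(21 \right)}\right) + y{\left(\frac{24}{17} - \frac{15}{-26} \right)} = \left(-110 + \left(3 + 21\right)^{2}\right) + \left(27 + \left(\frac{24}{17} - \frac{15}{-26}\right)^{2} - 52 \left(\frac{24}{17} - \frac{15}{-26}\right)\right) = \left(-110 + 24^{2}\right) + \left(27 + \left(24 \cdot \frac{1}{17} - - \frac{15}{26}\right)^{2} - 52 \left(24 \cdot \frac{1}{17} - - \frac{15}{26}\right)\right) = \left(-110 + 576\right) + \left(27 + \left(\frac{24}{17} + \frac{15}{26}\right)^{2} - 52 \left(\frac{24}{17} + \frac{15}{26}\right)\right) = 466 + \left(27 + \left(\frac{879}{442}\right)^{2} - \frac{1758}{17}\right) = 466 + \left(27 + \frac{772641}{195364} - \frac{1758}{17}\right) = 466 - \frac{14155467}{195364} = \frac{76884157}{195364}$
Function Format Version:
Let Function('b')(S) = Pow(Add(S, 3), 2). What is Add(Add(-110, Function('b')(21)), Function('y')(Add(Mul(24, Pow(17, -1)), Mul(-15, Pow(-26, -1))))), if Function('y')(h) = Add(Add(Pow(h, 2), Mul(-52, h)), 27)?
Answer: Rational(76884157, 195364) ≈ 393.54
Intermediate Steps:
Function('b')(S) = Pow(Add(3, S), 2)
Function('y')(h) = Add(27, Pow(h, 2), Mul(-52, h))
Add(Add(-110, Function('b')(21)), Function('y')(Add(Mul(24, Pow(17, -1)), Mul(-15, Pow(-26, -1))))) = Add(Add(-110, Pow(Add(3, 21), 2)), Add(27, Pow(Add(Mul(24, Pow(17, -1)), Mul(-15, Pow(-26, -1))), 2), Mul(-52, Add(Mul(24, Pow(17, -1)), Mul(-15, Pow(-26, -1)))))) = Add(Add(-110, Pow(24, 2)), Add(27, Pow(Add(Mul(24, Rational(1, 17)), Mul(-15, Rational(-1, 26))), 2), Mul(-52, Add(Mul(24, Rational(1, 17)), Mul(-15, Rational(-1, 26)))))) = Add(Add(-110, 576), Add(27, Pow(Add(Rational(24, 17), Rational(15, 26)), 2), Mul(-52, Add(Rational(24, 17), Rational(15, 26))))) = Add(466, Add(27, Pow(Rational(879, 442), 2), Mul(-52, Rational(879, 442)))) = Add(466, Add(27, Rational(772641, 195364), Rational(-1758, 17))) = Add(466, Rational(-14155467, 195364)) = Rational(76884157, 195364)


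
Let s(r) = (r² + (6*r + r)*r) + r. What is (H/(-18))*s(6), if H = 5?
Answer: -245/3 ≈ -81.667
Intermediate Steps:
s(r) = r + 8*r² (s(r) = (r² + (7*r)*r) + r = (r² + 7*r²) + r = 8*r² + r = r + 8*r²)
(H/(-18))*s(6) = (5/(-18))*(6*(1 + 8*6)) = (5*(-1/18))*(6*(1 + 48)) = -5*49/3 = -5/18*294 = -245/3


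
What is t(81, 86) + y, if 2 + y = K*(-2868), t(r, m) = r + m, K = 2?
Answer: -5571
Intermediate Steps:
t(r, m) = m + r
y = -5738 (y = -2 + 2*(-2868) = -2 - 5736 = -5738)
t(81, 86) + y = (86 + 81) - 5738 = 167 - 5738 = -5571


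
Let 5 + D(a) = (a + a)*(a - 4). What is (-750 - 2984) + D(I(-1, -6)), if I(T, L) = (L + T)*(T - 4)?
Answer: -1569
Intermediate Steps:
I(T, L) = (-4 + T)*(L + T) (I(T, L) = (L + T)*(-4 + T) = (-4 + T)*(L + T))
D(a) = -5 + 2*a*(-4 + a) (D(a) = -5 + (a + a)*(a - 4) = -5 + (2*a)*(-4 + a) = -5 + 2*a*(-4 + a))
(-750 - 2984) + D(I(-1, -6)) = (-750 - 2984) + (-5 - 8*((-1)² - 4*(-6) - 4*(-1) - 6*(-1)) + 2*((-1)² - 4*(-6) - 4*(-1) - 6*(-1))²) = -3734 + (-5 - 8*(1 + 24 + 4 + 6) + 2*(1 + 24 + 4 + 6)²) = -3734 + (-5 - 8*35 + 2*35²) = -3734 + (-5 - 280 + 2*1225) = -3734 + (-5 - 280 + 2450) = -3734 + 2165 = -1569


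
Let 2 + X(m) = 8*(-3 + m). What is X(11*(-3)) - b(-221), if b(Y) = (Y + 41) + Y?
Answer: 111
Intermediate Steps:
b(Y) = 41 + 2*Y (b(Y) = (41 + Y) + Y = 41 + 2*Y)
X(m) = -26 + 8*m (X(m) = -2 + 8*(-3 + m) = -2 + (-24 + 8*m) = -26 + 8*m)
X(11*(-3)) - b(-221) = (-26 + 8*(11*(-3))) - (41 + 2*(-221)) = (-26 + 8*(-33)) - (41 - 442) = (-26 - 264) - 1*(-401) = -290 + 401 = 111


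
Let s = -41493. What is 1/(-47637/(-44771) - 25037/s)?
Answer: 1857683103/3097533568 ≈ 0.59973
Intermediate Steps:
1/(-47637/(-44771) - 25037/s) = 1/(-47637/(-44771) - 25037/(-41493)) = 1/(-47637*(-1/44771) - 25037*(-1/41493)) = 1/(47637/44771 + 25037/41493) = 1/(3097533568/1857683103) = 1857683103/3097533568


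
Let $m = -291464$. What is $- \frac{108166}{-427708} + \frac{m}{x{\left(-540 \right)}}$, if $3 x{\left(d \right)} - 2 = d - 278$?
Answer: $\frac{1948295401}{1817759} \approx 1071.8$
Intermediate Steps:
$x{\left(d \right)} = -92 + \frac{d}{3}$ ($x{\left(d \right)} = \frac{2}{3} + \frac{d - 278}{3} = \frac{2}{3} + \frac{-278 + d}{3} = \frac{2}{3} + \left(- \frac{278}{3} + \frac{d}{3}\right) = -92 + \frac{d}{3}$)
$- \frac{108166}{-427708} + \frac{m}{x{\left(-540 \right)}} = - \frac{108166}{-427708} - \frac{291464}{-92 + \frac{1}{3} \left(-540\right)} = \left(-108166\right) \left(- \frac{1}{427708}\right) - \frac{291464}{-92 - 180} = \frac{54083}{213854} - \frac{291464}{-272} = \frac{54083}{213854} - - \frac{36433}{34} = \frac{54083}{213854} + \frac{36433}{34} = \frac{1948295401}{1817759}$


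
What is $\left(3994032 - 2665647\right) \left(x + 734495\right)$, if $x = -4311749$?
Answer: $-4751970554790$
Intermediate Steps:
$\left(3994032 - 2665647\right) \left(x + 734495\right) = \left(3994032 - 2665647\right) \left(-4311749 + 734495\right) = 1328385 \left(-3577254\right) = -4751970554790$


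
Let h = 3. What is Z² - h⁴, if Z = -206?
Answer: 42355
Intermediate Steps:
Z² - h⁴ = (-206)² - 1*3⁴ = 42436 - 1*81 = 42436 - 81 = 42355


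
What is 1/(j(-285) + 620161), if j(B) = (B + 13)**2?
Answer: 1/694145 ≈ 1.4406e-6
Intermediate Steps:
j(B) = (13 + B)**2
1/(j(-285) + 620161) = 1/((13 - 285)**2 + 620161) = 1/((-272)**2 + 620161) = 1/(73984 + 620161) = 1/694145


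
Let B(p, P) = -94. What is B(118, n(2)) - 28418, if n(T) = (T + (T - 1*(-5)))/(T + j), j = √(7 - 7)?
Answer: -28512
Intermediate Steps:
j = 0 (j = √0 = 0)
n(T) = (5 + 2*T)/T (n(T) = (T + (T - 1*(-5)))/(T + 0) = (T + (T + 5))/T = (T + (5 + T))/T = (5 + 2*T)/T)
B(118, n(2)) - 28418 = -94 - 28418 = -28512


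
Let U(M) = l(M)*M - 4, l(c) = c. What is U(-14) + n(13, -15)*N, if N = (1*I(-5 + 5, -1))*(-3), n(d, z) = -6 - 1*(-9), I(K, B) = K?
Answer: 192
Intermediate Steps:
U(M) = -4 + M² (U(M) = M*M - 4 = M² - 4 = -4 + M²)
n(d, z) = 3 (n(d, z) = -6 + 9 = 3)
N = 0 (N = (1*(-5 + 5))*(-3) = (1*0)*(-3) = 0*(-3) = 0)
U(-14) + n(13, -15)*N = (-4 + (-14)²) + 3*0 = (-4 + 196) + 0 = 192 + 0 = 192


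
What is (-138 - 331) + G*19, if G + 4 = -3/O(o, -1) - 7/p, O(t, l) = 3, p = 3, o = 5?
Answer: -1825/3 ≈ -608.33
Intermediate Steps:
G = -22/3 (G = -4 + (-3/3 - 7/3) = -4 + (-3*⅓ - 7*⅓) = -4 + (-1 - 7/3) = -4 - 10/3 = -22/3 ≈ -7.3333)
(-138 - 331) + G*19 = (-138 - 331) - 22/3*19 = -469 - 418/3 = -1825/3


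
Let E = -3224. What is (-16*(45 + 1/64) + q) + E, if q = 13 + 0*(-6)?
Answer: -15725/4 ≈ -3931.3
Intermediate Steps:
q = 13 (q = 13 + 0 = 13)
(-16*(45 + 1/64) + q) + E = (-16*(45 + 1/64) + 13) - 3224 = (-16*2881/64 + 13) - 3224 = (-2881/4 + 13) - 3224 = -2829/4 - 3224 = -15725/4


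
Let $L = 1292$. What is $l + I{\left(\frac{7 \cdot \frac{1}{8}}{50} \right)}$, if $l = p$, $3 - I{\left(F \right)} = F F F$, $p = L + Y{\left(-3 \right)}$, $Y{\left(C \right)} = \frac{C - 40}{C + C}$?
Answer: $\frac{250015998971}{192000000} \approx 1302.2$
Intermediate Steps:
$Y{\left(C \right)} = \frac{-40 + C}{2 C}$
$p = \frac{7795}{6}$ ($p = 1292 + \frac{-40 - 3}{2 \left(-3\right)} = 1292 + \frac{1}{2} \left(- \frac{1}{3}\right) \left(-43\right) = 1292 + \frac{43}{6} = \frac{7795}{6} \approx 1299.2$)
$I{\left(F \right)} = 3 - F^{3}$ ($I{\left(F \right)} = 3 - F F F = 3 - F^{2} F = 3 - F^{3}$)
$l = \frac{7795}{6} \approx 1299.2$
$l + I{\left(\frac{7 \cdot \frac{1}{8}}{50} \right)} = \frac{7795}{6} + \left(3 - \left(\frac{7 \cdot \frac{1}{8}}{50}\right)^{3}\right) = \frac{7795}{6} + \left(3 - \left(7 \cdot \frac{1}{8} \cdot \frac{1}{50}\right)^{3}\right) = \frac{7795}{6} + \left(3 - \left(\frac{7}{8} \cdot \frac{1}{50}\right)^{3}\right) = \frac{7795}{6} + \left(3 - \left(\frac{7}{400}\right)^{3}\right) = \frac{7795}{6} + \left(3 - \frac{343}{64000000}\right) = \frac{7795}{6} + \frac{191999657}{64000000} = \frac{250015998971}{192000000}$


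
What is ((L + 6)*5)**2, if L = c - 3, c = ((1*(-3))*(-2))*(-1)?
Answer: 225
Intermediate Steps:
c = -6 (c = -3*(-2)*(-1) = 6*(-1) = -6)
L = -9 (L = -6 - 3 = -9)
((L + 6)*5)**2 = ((-9 + 6)*5)**2 = (-3*5)**2 = (-15)**2 = 225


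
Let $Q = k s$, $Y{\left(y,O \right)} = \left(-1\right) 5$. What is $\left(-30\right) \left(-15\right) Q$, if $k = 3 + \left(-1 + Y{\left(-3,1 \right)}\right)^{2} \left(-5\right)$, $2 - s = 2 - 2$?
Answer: $-159300$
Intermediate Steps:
$Y{\left(y,O \right)} = -5$
$s = 2$ ($s = 2 - \left(2 - 2\right) = 2 - 0 = 2 + 0 = 2$)
$k = -177$ ($k = 3 + \left(-1 - 5\right)^{2} \left(-5\right) = 3 + \left(-6\right)^{2} \left(-5\right) = 3 + 36 \left(-5\right) = 3 - 180 = -177$)
$Q = -354$ ($Q = \left(-177\right) 2 = -354$)
$\left(-30\right) \left(-15\right) Q = \left(-30\right) \left(-15\right) \left(-354\right) = 450 \left(-354\right) = -159300$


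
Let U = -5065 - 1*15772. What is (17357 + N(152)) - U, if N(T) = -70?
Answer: 38124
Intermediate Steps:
U = -20837 (U = -5065 - 15772 = -20837)
(17357 + N(152)) - U = (17357 - 70) - 1*(-20837) = 17287 + 20837 = 38124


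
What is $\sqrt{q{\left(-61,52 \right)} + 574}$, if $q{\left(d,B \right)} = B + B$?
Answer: $\sqrt{678} \approx 26.038$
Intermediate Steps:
$q{\left(d,B \right)} = 2 B$
$\sqrt{q{\left(-61,52 \right)} + 574} = \sqrt{2 \cdot 52 + 574} = \sqrt{104 + 574} = \sqrt{678}$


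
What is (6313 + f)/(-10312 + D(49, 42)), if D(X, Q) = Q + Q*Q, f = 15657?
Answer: -10985/4253 ≈ -2.5829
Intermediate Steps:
D(X, Q) = Q + Q**2
(6313 + f)/(-10312 + D(49, 42)) = (6313 + 15657)/(-10312 + 42*(1 + 42)) = 21970/(-10312 + 42*43) = 21970/(-10312 + 1806) = 21970/(-8506) = 21970*(-1/8506) = -10985/4253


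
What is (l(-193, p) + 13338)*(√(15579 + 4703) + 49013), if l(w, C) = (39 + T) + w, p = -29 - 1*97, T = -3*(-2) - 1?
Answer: 646432457 + 13189*√20282 ≈ 6.4831e+8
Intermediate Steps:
T = 5 (T = 6 - 1 = 5)
p = -126 (p = -29 - 97 = -126)
l(w, C) = 44 + w (l(w, C) = (39 + 5) + w = 44 + w)
(l(-193, p) + 13338)*(√(15579 + 4703) + 49013) = ((44 - 193) + 13338)*(√(15579 + 4703) + 49013) = (-149 + 13338)*(√20282 + 49013) = 13189*(49013 + √20282) = 646432457 + 13189*√20282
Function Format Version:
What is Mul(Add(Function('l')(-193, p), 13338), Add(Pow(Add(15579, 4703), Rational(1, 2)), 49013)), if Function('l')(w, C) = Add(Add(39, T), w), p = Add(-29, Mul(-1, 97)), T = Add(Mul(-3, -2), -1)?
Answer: Add(646432457, Mul(13189, Pow(20282, Rational(1, 2)))) ≈ 6.4831e+8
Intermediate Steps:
T = 5 (T = Add(6, -1) = 5)
p = -126 (p = Add(-29, -97) = -126)
Function('l')(w, C) = Add(44, w) (Function('l')(w, C) = Add(Add(39, 5), w) = Add(44, w))
Mul(Add(Function('l')(-193, p), 13338), Add(Pow(Add(15579, 4703), Rational(1, 2)), 49013)) = Mul(Add(Add(44, -193), 13338), Add(Pow(Add(15579, 4703), Rational(1, 2)), 49013)) = Mul(Add(-149, 13338), Add(Pow(20282, Rational(1, 2)), 49013)) = Mul(13189, Add(49013, Pow(20282, Rational(1, 2)))) = Add(646432457, Mul(13189, Pow(20282, Rational(1, 2))))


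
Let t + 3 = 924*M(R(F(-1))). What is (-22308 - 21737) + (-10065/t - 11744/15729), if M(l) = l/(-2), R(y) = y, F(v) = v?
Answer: -35350163264/802179 ≈ -44068.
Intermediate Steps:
M(l) = -l/2 (M(l) = l*(-½) = -l/2)
t = 459 (t = -3 + 924*(-½*(-1)) = -3 + 924*(½) = -3 + 462 = 459)
(-22308 - 21737) + (-10065/t - 11744/15729) = (-22308 - 21737) + (-10065/459 - 11744/15729) = -44045 + (-10065*1/459 - 11744*1/15729) = -44045 + (-3355/153 - 11744/15729) = -44045 - 18189209/802179 = -35350163264/802179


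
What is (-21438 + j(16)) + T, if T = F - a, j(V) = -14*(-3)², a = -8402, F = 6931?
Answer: -6231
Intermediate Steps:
j(V) = -126 (j(V) = -14*9 = -126)
T = 15333 (T = 6931 - 1*(-8402) = 6931 + 8402 = 15333)
(-21438 + j(16)) + T = (-21438 - 126) + 15333 = -21564 + 15333 = -6231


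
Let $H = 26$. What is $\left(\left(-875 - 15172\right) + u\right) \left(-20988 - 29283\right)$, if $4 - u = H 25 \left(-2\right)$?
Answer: $741145353$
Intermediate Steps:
$u = 1304$ ($u = 4 - 26 \cdot 25 \left(-2\right) = 4 - 650 \left(-2\right) = 4 - -1300 = 4 + 1300 = 1304$)
$\left(\left(-875 - 15172\right) + u\right) \left(-20988 - 29283\right) = \left(\left(-875 - 15172\right) + 1304\right) \left(-20988 - 29283\right) = \left(\left(-875 - 15172\right) + 1304\right) \left(-50271\right) = \left(-16047 + 1304\right) \left(-50271\right) = \left(-14743\right) \left(-50271\right) = 741145353$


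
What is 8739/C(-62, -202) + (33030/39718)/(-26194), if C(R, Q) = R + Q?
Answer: -757652576559/22888212424 ≈ -33.102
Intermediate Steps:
C(R, Q) = Q + R
8739/C(-62, -202) + (33030/39718)/(-26194) = 8739/(-202 - 62) + (33030/39718)/(-26194) = 8739/(-264) + (33030*(1/39718))*(-1/26194) = 8739*(-1/264) + (16515/19859)*(-1/26194) = -2913/88 - 16515/520186646 = -757652576559/22888212424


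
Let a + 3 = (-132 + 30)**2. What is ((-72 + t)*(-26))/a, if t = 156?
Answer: -728/3467 ≈ -0.20998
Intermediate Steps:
a = 10401 (a = -3 + (-132 + 30)**2 = -3 + (-102)**2 = -3 + 10404 = 10401)
((-72 + t)*(-26))/a = ((-72 + 156)*(-26))/10401 = (84*(-26))*(1/10401) = -2184*1/10401 = -728/3467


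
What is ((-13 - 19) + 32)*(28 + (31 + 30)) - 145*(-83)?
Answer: 12035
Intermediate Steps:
((-13 - 19) + 32)*(28 + (31 + 30)) - 145*(-83) = (-32 + 32)*(28 + 61) + 12035 = 0*89 + 12035 = 0 + 12035 = 12035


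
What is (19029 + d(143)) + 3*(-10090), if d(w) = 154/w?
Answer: -146119/13 ≈ -11240.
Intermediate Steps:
(19029 + d(143)) + 3*(-10090) = (19029 + 154/143) + 3*(-10090) = (19029 + 154*(1/143)) - 30270 = (19029 + 14/13) - 30270 = 247391/13 - 30270 = -146119/13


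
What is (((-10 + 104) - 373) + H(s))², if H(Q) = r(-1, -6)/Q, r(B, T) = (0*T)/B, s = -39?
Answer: 77841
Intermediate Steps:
r(B, T) = 0 (r(B, T) = 0/B = 0)
H(Q) = 0 (H(Q) = 0/Q = 0)
(((-10 + 104) - 373) + H(s))² = (((-10 + 104) - 373) + 0)² = ((94 - 373) + 0)² = (-279 + 0)² = (-279)² = 77841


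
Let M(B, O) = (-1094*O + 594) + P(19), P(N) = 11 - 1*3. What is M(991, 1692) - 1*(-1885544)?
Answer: 35098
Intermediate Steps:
P(N) = 8 (P(N) = 11 - 3 = 8)
M(B, O) = 602 - 1094*O (M(B, O) = (-1094*O + 594) + 8 = (594 - 1094*O) + 8 = 602 - 1094*O)
M(991, 1692) - 1*(-1885544) = (602 - 1094*1692) - 1*(-1885544) = (602 - 1851048) + 1885544 = -1850446 + 1885544 = 35098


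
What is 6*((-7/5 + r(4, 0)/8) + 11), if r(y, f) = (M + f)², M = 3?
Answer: 1287/20 ≈ 64.350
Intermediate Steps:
r(y, f) = (3 + f)²
6*((-7/5 + r(4, 0)/8) + 11) = 6*((-7/5 + (3 + 0)²/8) + 11) = 6*((-7*⅕ + 3²*(⅛)) + 11) = 6*((-7/5 + 9*(⅛)) + 11) = 6*((-7/5 + 9/8) + 11) = 6*(-11/40 + 11) = 6*(429/40) = 1287/20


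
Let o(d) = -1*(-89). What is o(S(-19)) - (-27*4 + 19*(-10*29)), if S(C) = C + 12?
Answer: 5707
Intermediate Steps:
S(C) = 12 + C
o(d) = 89
o(S(-19)) - (-27*4 + 19*(-10*29)) = 89 - (-27*4 + 19*(-10*29)) = 89 - (-108 + 19*(-290)) = 89 - (-108 - 5510) = 89 - 1*(-5618) = 89 + 5618 = 5707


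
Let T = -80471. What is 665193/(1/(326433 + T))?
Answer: 163612200666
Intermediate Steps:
665193/(1/(326433 + T)) = 665193/(1/(326433 - 80471)) = 665193/(1/245962) = 665193*245962 = 163612200666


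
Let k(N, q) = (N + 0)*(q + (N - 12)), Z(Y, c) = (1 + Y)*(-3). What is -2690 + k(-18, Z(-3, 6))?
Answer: -2258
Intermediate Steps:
Z(Y, c) = -3 - 3*Y
k(N, q) = N*(-12 + N + q) (k(N, q) = N*(q + (-12 + N)) = N*(-12 + N + q))
-2690 + k(-18, Z(-3, 6)) = -2690 - 18*(-12 - 18 + (-3 - 3*(-3))) = -2690 - 18*(-12 - 18 + (-3 + 9)) = -2690 - 18*(-12 - 18 + 6) = -2690 - 18*(-24) = -2690 + 432 = -2258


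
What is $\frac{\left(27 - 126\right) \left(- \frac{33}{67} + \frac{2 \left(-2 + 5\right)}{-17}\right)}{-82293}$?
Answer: $- \frac{31779}{31243909} \approx -0.0010171$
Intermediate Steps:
$\frac{\left(27 - 126\right) \left(- \frac{33}{67} + \frac{2 \left(-2 + 5\right)}{-17}\right)}{-82293} = - 99 \left(\left(-33\right) \frac{1}{67} + 2 \cdot 3 \left(- \frac{1}{17}\right)\right) \left(- \frac{1}{82293}\right) = - 99 \left(- \frac{33}{67} + 6 \left(- \frac{1}{17}\right)\right) \left(- \frac{1}{82293}\right) = - 99 \left(- \frac{33}{67} - \frac{6}{17}\right) \left(- \frac{1}{82293}\right) = \left(-99\right) \left(- \frac{963}{1139}\right) \left(- \frac{1}{82293}\right) = \frac{95337}{1139} \left(- \frac{1}{82293}\right) = - \frac{31779}{31243909}$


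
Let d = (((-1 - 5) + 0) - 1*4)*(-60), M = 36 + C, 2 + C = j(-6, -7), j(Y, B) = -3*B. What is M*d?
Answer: 33000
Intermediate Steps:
C = 19 (C = -2 - 3*(-7) = -2 + 21 = 19)
M = 55 (M = 36 + 19 = 55)
d = 600 (d = ((-6 + 0) - 4)*(-60) = (-6 - 4)*(-60) = -10*(-60) = 600)
M*d = 55*600 = 33000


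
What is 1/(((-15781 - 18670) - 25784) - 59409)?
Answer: -1/119644 ≈ -8.3581e-6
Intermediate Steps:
1/(((-15781 - 18670) - 25784) - 59409) = 1/((-34451 - 25784) - 59409) = 1/(-60235 - 59409) = 1/(-119644) = -1/119644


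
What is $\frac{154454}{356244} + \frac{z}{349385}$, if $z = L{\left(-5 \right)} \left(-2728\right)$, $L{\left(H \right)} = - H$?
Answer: $\frac{4910474263}{12446630994} \approx 0.39452$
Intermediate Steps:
$z = -13640$ ($z = \left(-1\right) \left(-5\right) \left(-2728\right) = 5 \left(-2728\right) = -13640$)
$\frac{154454}{356244} + \frac{z}{349385} = \frac{154454}{356244} - \frac{13640}{349385} = 154454 \cdot \frac{1}{356244} - \frac{2728}{69877} = \frac{77227}{178122} - \frac{2728}{69877} = \frac{4910474263}{12446630994}$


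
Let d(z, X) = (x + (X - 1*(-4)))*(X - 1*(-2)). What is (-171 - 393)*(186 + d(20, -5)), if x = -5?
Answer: -115056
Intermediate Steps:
d(z, X) = (-1 + X)*(2 + X) (d(z, X) = (-5 + (X - 1*(-4)))*(X - 1*(-2)) = (-5 + (X + 4))*(X + 2) = (-5 + (4 + X))*(2 + X) = (-1 + X)*(2 + X))
(-171 - 393)*(186 + d(20, -5)) = (-171 - 393)*(186 + (-2 - 5 + (-5)²)) = -564*(186 + (-2 - 5 + 25)) = -564*(186 + 18) = -564*204 = -115056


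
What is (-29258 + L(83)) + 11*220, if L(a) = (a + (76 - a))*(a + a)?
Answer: -14222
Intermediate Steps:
L(a) = 152*a (L(a) = 76*(2*a) = 152*a)
(-29258 + L(83)) + 11*220 = (-29258 + 152*83) + 11*220 = (-29258 + 12616) + 2420 = -16642 + 2420 = -14222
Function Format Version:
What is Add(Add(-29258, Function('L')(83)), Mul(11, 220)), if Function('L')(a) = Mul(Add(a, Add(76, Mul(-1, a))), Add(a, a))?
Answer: -14222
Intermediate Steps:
Function('L')(a) = Mul(152, a) (Function('L')(a) = Mul(76, Mul(2, a)) = Mul(152, a))
Add(Add(-29258, Function('L')(83)), Mul(11, 220)) = Add(Add(-29258, Mul(152, 83)), Mul(11, 220)) = Add(Add(-29258, 12616), 2420) = Add(-16642, 2420) = -14222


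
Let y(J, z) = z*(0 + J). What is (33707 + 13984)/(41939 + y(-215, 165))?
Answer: 47691/6464 ≈ 7.3779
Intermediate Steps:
y(J, z) = J*z (y(J, z) = z*J = J*z)
(33707 + 13984)/(41939 + y(-215, 165)) = (33707 + 13984)/(41939 - 215*165) = 47691/(41939 - 35475) = 47691/6464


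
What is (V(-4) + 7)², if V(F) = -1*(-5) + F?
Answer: 64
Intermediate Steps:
V(F) = 5 + F
(V(-4) + 7)² = ((5 - 4) + 7)² = (1 + 7)² = 8² = 64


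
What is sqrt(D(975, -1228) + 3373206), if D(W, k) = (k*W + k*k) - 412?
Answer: sqrt(3683478) ≈ 1919.2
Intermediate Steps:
D(W, k) = -412 + k**2 + W*k (D(W, k) = (W*k + k**2) - 412 = (k**2 + W*k) - 412 = -412 + k**2 + W*k)
sqrt(D(975, -1228) + 3373206) = sqrt((-412 + (-1228)**2 + 975*(-1228)) + 3373206) = sqrt((-412 + 1507984 - 1197300) + 3373206) = sqrt(310272 + 3373206) = sqrt(3683478)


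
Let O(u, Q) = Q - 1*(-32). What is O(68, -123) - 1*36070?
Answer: -36161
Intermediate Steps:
O(u, Q) = 32 + Q (O(u, Q) = Q + 32 = 32 + Q)
O(68, -123) - 1*36070 = (32 - 123) - 1*36070 = -91 - 36070 = -36161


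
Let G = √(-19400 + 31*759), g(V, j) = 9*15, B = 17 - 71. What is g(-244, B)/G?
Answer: 135*√4129/4129 ≈ 2.1009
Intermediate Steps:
B = -54
g(V, j) = 135
G = √4129 (G = √(-19400 + 23529) = √4129 ≈ 64.257)
g(-244, B)/G = 135/(√4129) = 135*(√4129/4129) = 135*√4129/4129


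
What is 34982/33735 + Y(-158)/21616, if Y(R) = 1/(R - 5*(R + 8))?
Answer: 447653213639/431695729920 ≈ 1.0370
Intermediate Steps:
Y(R) = 1/(-40 - 4*R) (Y(R) = 1/(R - 5*(8 + R)) = 1/(R + (-40 - 5*R)) = 1/(-40 - 4*R))
34982/33735 + Y(-158)/21616 = 34982/33735 - 1/(40 + 4*(-158))/21616 = 34982*(1/33735) - 1/(40 - 632)*(1/21616) = 34982/33735 - 1/(-592)*(1/21616) = 34982/33735 - 1*(-1/592)*(1/21616) = 34982/33735 + (1/592)*(1/21616) = 34982/33735 + 1/12796672 = 447653213639/431695729920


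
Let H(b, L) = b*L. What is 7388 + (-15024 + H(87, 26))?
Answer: -5374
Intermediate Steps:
H(b, L) = L*b
7388 + (-15024 + H(87, 26)) = 7388 + (-15024 + 26*87) = 7388 + (-15024 + 2262) = 7388 - 12762 = -5374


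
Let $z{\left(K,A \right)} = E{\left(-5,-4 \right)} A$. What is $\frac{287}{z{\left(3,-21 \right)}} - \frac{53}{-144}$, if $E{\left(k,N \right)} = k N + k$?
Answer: $- \frac{391}{720} \approx -0.54306$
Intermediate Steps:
$E{\left(k,N \right)} = k + N k$ ($E{\left(k,N \right)} = N k + k = k + N k$)
$z{\left(K,A \right)} = 15 A$ ($z{\left(K,A \right)} = - 5 \left(1 - 4\right) A = \left(-5\right) \left(-3\right) A = 15 A$)
$\frac{287}{z{\left(3,-21 \right)}} - \frac{53}{-144} = \frac{287}{15 \left(-21\right)} - \frac{53}{-144} = \frac{287}{-315} - - \frac{53}{144} = 287 \left(- \frac{1}{315}\right) + \frac{53}{144} = - \frac{41}{45} + \frac{53}{144} = - \frac{391}{720}$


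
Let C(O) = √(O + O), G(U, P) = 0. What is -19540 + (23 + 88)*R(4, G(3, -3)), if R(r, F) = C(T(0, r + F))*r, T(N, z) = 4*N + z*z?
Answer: -19540 + 1776*√2 ≈ -17028.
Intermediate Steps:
T(N, z) = z² + 4*N (T(N, z) = 4*N + z² = z² + 4*N)
C(O) = √2*√O (C(O) = √(2*O) = √2*√O)
R(r, F) = r*√2*√((F + r)²) (R(r, F) = (√2*√((r + F)² + 4*0))*r = (√2*√((F + r)² + 0))*r = (√2*√((F + r)²))*r = r*√2*√((F + r)²))
-19540 + (23 + 88)*R(4, G(3, -3)) = -19540 + (23 + 88)*(4*√2*√((0 + 4)²)) = -19540 + 111*(4*√2*√(4²)) = -19540 + 111*(4*√2*√16) = -19540 + 111*(4*√2*4) = -19540 + 111*(16*√2) = -19540 + 1776*√2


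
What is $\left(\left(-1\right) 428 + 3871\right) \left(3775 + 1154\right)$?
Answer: $16970547$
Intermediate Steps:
$\left(\left(-1\right) 428 + 3871\right) \left(3775 + 1154\right) = \left(-428 + 3871\right) 4929 = 3443 \cdot 4929 = 16970547$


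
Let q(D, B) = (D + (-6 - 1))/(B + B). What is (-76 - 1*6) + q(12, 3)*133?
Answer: 173/6 ≈ 28.833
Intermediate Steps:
q(D, B) = (-7 + D)/(2*B) (q(D, B) = (D - 7)/((2*B)) = (-7 + D)*(1/(2*B)) = (-7 + D)/(2*B))
(-76 - 1*6) + q(12, 3)*133 = (-76 - 1*6) + ((½)*(-7 + 12)/3)*133 = (-76 - 6) + ((½)*(⅓)*5)*133 = -82 + (⅚)*133 = -82 + 665/6 = 173/6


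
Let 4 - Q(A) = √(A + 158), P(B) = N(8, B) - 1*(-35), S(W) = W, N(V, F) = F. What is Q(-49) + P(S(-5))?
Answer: 34 - √109 ≈ 23.560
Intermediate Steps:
P(B) = 35 + B (P(B) = B - 1*(-35) = B + 35 = 35 + B)
Q(A) = 4 - √(158 + A) (Q(A) = 4 - √(A + 158) = 4 - √(158 + A))
Q(-49) + P(S(-5)) = (4 - √(158 - 49)) + (35 - 5) = (4 - √109) + 30 = 34 - √109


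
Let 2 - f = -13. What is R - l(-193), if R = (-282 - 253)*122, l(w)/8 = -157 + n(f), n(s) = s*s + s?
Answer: -65934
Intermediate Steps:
f = 15 (f = 2 - 1*(-13) = 2 + 13 = 15)
n(s) = s + s**2 (n(s) = s**2 + s = s + s**2)
l(w) = 664 (l(w) = 8*(-157 + 15*(1 + 15)) = 8*(-157 + 15*16) = 8*(-157 + 240) = 8*83 = 664)
R = -65270 (R = -535*122 = -65270)
R - l(-193) = -65270 - 1*664 = -65270 - 664 = -65934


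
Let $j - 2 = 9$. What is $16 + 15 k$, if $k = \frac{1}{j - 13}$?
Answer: $\frac{17}{2} \approx 8.5$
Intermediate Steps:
$j = 11$ ($j = 2 + 9 = 11$)
$k = - \frac{1}{2}$ ($k = \frac{1}{11 - 13} = \frac{1}{-2} = - \frac{1}{2} \approx -0.5$)
$16 + 15 k = 16 + 15 \left(- \frac{1}{2}\right) = 16 - \frac{15}{2} = \frac{17}{2}$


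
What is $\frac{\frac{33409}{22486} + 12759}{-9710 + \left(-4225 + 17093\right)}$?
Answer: $\frac{286932283}{71010788} \approx 4.0407$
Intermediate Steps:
$\frac{\frac{33409}{22486} + 12759}{-9710 + \left(-4225 + 17093\right)} = \frac{33409 \cdot \frac{1}{22486} + 12759}{-9710 + 12868} = \frac{\frac{33409}{22486} + 12759}{3158} = \frac{286932283}{22486} \cdot \frac{1}{3158} = \frac{286932283}{71010788}$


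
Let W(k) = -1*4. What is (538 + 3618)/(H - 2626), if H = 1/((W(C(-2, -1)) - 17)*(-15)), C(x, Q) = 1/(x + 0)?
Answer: -1309140/827189 ≈ -1.5826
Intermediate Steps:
C(x, Q) = 1/x
W(k) = -4
H = 1/315 (H = 1/((-4 - 17)*(-15)) = 1/(-21*(-15)) = 1/315 ≈ 0.0031746)
(538 + 3618)/(H - 2626) = (538 + 3618)/(1/315 - 2626) = 4156/(-827189/315) = 4156*(-315/827189) = -1309140/827189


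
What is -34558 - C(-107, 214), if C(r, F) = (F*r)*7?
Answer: 125728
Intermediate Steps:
C(r, F) = 7*F*r
-34558 - C(-107, 214) = -34558 - 7*214*(-107) = -34558 - 1*(-160286) = -34558 + 160286 = 125728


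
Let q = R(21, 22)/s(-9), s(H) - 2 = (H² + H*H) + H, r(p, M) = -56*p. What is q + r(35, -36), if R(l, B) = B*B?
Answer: -303316/155 ≈ -1956.9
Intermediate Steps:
R(l, B) = B²
s(H) = 2 + H + 2*H² (s(H) = 2 + ((H² + H*H) + H) = 2 + ((H² + H²) + H) = 2 + (2*H² + H) = 2 + (H + 2*H²) = 2 + H + 2*H²)
q = 484/155 (q = 22²/(2 - 9 + 2*(-9)²) = 484/(2 - 9 + 2*81) = 484/(2 - 9 + 162) = 484/155 ≈ 3.1226)
q + r(35, -36) = 484/155 - 56*35 = 484/155 - 1960 = -303316/155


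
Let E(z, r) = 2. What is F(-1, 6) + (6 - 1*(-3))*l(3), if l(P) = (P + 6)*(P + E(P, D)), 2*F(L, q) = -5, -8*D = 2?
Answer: 805/2 ≈ 402.50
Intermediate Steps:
D = -1/4 (D = -1/8*2 = -1/4 ≈ -0.25000)
F(L, q) = -5/2 (F(L, q) = (1/2)*(-5) = -5/2)
l(P) = (2 + P)*(6 + P) (l(P) = (P + 6)*(P + 2) = (6 + P)*(2 + P) = (2 + P)*(6 + P))
F(-1, 6) + (6 - 1*(-3))*l(3) = -5/2 + (6 - 1*(-3))*(12 + 3**2 + 8*3) = -5/2 + (6 + 3)*(12 + 9 + 24) = -5/2 + 9*45 = -5/2 + 405 = 805/2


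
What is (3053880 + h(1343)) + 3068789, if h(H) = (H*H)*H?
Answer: 2428423276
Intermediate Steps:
h(H) = H³ (h(H) = H²*H = H³)
(3053880 + h(1343)) + 3068789 = (3053880 + 1343³) + 3068789 = (3053880 + 2422300607) + 3068789 = 2425354487 + 3068789 = 2428423276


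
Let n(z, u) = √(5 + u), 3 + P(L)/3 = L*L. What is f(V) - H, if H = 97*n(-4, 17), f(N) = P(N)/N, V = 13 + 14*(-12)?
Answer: -72066/155 - 97*√22 ≈ -919.91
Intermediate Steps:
P(L) = -9 + 3*L² (P(L) = -9 + 3*(L*L) = -9 + 3*L²)
V = -155 (V = 13 - 168 = -155)
f(N) = (-9 + 3*N²)/N
H = 97*√22 (H = 97*√(5 + 17) = 97*√22 ≈ 454.97)
f(V) - H = (-9/(-155) + 3*(-155)) - 97*√22 = (-9*(-1/155) - 465) - 97*√22 = (9/155 - 465) - 97*√22 = -72066/155 - 97*√22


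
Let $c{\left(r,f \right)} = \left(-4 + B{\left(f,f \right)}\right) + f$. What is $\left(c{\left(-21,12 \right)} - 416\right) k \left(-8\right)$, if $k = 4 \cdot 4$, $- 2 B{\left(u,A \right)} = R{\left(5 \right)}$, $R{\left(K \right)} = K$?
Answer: $52544$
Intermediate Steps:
$B{\left(u,A \right)} = - \frac{5}{2}$ ($B{\left(u,A \right)} = \left(- \frac{1}{2}\right) 5 = - \frac{5}{2}$)
$c{\left(r,f \right)} = - \frac{13}{2} + f$ ($c{\left(r,f \right)} = \left(-4 - \frac{5}{2}\right) + f = - \frac{13}{2} + f$)
$k = 16$
$\left(c{\left(-21,12 \right)} - 416\right) k \left(-8\right) = \left(\left(- \frac{13}{2} + 12\right) - 416\right) 16 \left(-8\right) = \left(\frac{11}{2} - 416\right) \left(-128\right) = \left(- \frac{821}{2}\right) \left(-128\right) = 52544$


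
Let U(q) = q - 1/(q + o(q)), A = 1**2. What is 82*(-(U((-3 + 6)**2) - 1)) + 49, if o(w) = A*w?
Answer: -5422/9 ≈ -602.44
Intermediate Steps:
A = 1
o(w) = w (o(w) = 1*w = w)
U(q) = q - 1/(2*q) (U(q) = q - 1/(q + q) = q - 1/(2*q))
82*(-(U((-3 + 6)**2) - 1)) + 49 = 82*(-(((-3 + 6)**2 - 1/(2*(-3 + 6)**2)) - 1)) + 49 = 82*(-((3**2 - 1/(2*(3**2))) - 1)) + 49 = 82*(-((9 - 1/2/9) - 1)) + 49 = 82*(-((9 - 1/2*1/9) - 1)) + 49 = 82*(-((9 - 1/18) - 1)) + 49 = 82*(-(161/18 - 1)) + 49 = 82*(-1*143/18) + 49 = 82*(-143/18) + 49 = -5863/9 + 49 = -5422/9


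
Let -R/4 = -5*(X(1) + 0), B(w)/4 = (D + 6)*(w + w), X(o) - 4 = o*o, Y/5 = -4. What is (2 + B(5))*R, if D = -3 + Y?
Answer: -67800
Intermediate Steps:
Y = -20 (Y = 5*(-4) = -20)
D = -23 (D = -3 - 20 = -23)
X(o) = 4 + o**2 (X(o) = 4 + o*o = 4 + o**2)
B(w) = -136*w (B(w) = 4*((-23 + 6)*(w + w)) = 4*(-34*w) = -136*w)
R = 100 (R = -(-20)*((4 + 1**2) + 0) = -(-20)*((4 + 1) + 0) = -(-20)*(5 + 0) = -(-20)*5 = -4*(-25) = 100)
(2 + B(5))*R = (2 - 136*5)*100 = (2 - 680)*100 = -678*100 = -67800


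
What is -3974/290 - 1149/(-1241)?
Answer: -2299262/179945 ≈ -12.778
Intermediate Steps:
-3974/290 - 1149/(-1241) = -3974*1/290 - 1149*(-1/1241) = -1987/145 + 1149/1241 = -2299262/179945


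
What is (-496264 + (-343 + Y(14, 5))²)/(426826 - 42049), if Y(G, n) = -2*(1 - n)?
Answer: -42671/42753 ≈ -0.99808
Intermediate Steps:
Y(G, n) = -2 + 2*n
(-496264 + (-343 + Y(14, 5))²)/(426826 - 42049) = (-496264 + (-343 + (-2 + 2*5))²)/(426826 - 42049) = (-496264 + (-343 + (-2 + 10))²)/384777 = (-496264 + (-343 + 8)²)*(1/384777) = (-496264 + (-335)²)*(1/384777) = (-496264 + 112225)*(1/384777) = -384039*1/384777 = -42671/42753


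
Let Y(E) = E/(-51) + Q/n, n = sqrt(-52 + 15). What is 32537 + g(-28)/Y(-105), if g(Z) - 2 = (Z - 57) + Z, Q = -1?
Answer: 1481699053/45614 + 32079*I*sqrt(37)/45614 ≈ 32483.0 + 4.2778*I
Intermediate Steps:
n = I*sqrt(37) (n = sqrt(-37) = I*sqrt(37) ≈ 6.0828*I)
g(Z) = -55 + 2*Z (g(Z) = 2 + ((Z - 57) + Z) = 2 + ((-57 + Z) + Z) = 2 + (-57 + 2*Z) = -55 + 2*Z)
Y(E) = -E/51 + I*sqrt(37)/37 (Y(E) = E/(-51) - 1/(I*sqrt(37)) = E*(-1/51) - (-1)*I*sqrt(37)/37 = -E/51 + I*sqrt(37)/37)
32537 + g(-28)/Y(-105) = 32537 + (-55 + 2*(-28))/(-1/51*(-105) + I*sqrt(37)/37) = 32537 + (-55 - 56)/(35/17 + I*sqrt(37)/37) = 32537 - 111/(35/17 + I*sqrt(37)/37)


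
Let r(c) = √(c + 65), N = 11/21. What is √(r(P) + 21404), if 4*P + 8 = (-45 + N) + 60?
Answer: √(37756656 + 2226*√42)/42 ≈ 146.33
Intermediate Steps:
N = 11/21 (N = 11*(1/21) = 11/21 ≈ 0.52381)
P = 79/42 (P = -2 + ((-45 + 11/21) + 60)/4 = -2 + (-934/21 + 60)/4 = -2 + (¼)*(326/21) = -2 + 163/42 = 79/42 ≈ 1.8810)
r(c) = √(65 + c)
√(r(P) + 21404) = √(√(65 + 79/42) + 21404) = √(√(2809/42) + 21404) = √(53*√42/42 + 21404) = √(21404 + 53*√42/42)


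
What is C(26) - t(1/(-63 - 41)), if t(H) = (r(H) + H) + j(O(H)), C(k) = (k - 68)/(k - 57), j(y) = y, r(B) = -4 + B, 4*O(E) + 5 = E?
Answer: 85455/12896 ≈ 6.6265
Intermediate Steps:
O(E) = -5/4 + E/4
C(k) = (-68 + k)/(-57 + k)
t(H) = -21/4 + 9*H/4 (t(H) = ((-4 + H) + H) + (-5/4 + H/4) = (-4 + 2*H) + (-5/4 + H/4) = -21/4 + 9*H/4)
C(26) - t(1/(-63 - 41)) = (-68 + 26)/(-57 + 26) - (-21/4 + 9/(4*(-63 - 41))) = -42/(-31) - (-21/4 + (9/4)/(-104)) = -1/31*(-42) - (-21/4 + (9/4)*(-1/104)) = 42/31 - (-21/4 - 9/416) = 42/31 - 1*(-2193/416) = 42/31 + 2193/416 = 85455/12896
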